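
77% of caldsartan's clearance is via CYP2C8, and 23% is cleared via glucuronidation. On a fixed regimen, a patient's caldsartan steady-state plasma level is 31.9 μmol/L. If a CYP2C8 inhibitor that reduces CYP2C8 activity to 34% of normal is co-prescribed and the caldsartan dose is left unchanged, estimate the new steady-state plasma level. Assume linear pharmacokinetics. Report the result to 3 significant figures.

64.9 μmol/L

CYP2C8: 0.77 × 0.34 = 0.2618
Other: 0.23 (unchanged)
Relative clearance = 0.2618 + 0.23 = 0.4918.
New steady-state plasma level = baseline ÷ relative clearance = 31.9 / 0.4918 = 64.9 μmol/L.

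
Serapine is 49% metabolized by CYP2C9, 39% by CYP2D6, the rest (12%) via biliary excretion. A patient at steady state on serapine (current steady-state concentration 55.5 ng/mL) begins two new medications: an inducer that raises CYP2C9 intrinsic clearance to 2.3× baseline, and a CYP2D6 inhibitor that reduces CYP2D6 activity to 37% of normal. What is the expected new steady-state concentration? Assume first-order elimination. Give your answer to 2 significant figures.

CYP2C9: 0.49 × 2.3 = 1.127
CYP2D6: 0.39 × 0.37 = 0.1443
Other: 0.12 (unchanged)
CL_new/CL_old = 1.127 + 0.1443 + 0.12 = 1.3913.
Dividing the baseline by the relative clearance: 55.5 / 1.3913 = 40 ng/mL.

40 ng/mL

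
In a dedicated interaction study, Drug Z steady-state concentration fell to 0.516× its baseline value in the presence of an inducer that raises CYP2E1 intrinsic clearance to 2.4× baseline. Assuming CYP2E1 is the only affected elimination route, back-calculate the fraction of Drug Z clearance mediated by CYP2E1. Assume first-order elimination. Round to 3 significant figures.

0.670

Let x = fm,CYP2E1. Because steady-state concentration ∝ 1/CL, relative clearance rose to 1/0.516 = 1.938.
Only the CYP2E1 route changed, so 1.938 = x·2.4 + (1 − x), giving x = 0.670.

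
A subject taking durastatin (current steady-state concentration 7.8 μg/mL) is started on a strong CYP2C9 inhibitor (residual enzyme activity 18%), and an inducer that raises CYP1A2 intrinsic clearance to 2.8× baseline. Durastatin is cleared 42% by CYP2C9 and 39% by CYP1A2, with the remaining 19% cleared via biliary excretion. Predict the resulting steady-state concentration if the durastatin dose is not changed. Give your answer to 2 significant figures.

5.7 μg/mL

CYP2C9: 0.42 × 0.18 = 0.0756
CYP1A2: 0.39 × 2.8 = 1.092
Other: 0.19 (unchanged)
Relative clearance = 0.0756 + 1.092 + 0.19 = 1.3576.
Steady-state concentration ∝ 1/CL: new value = 7.8 / 1.3576 = 5.7 μg/mL.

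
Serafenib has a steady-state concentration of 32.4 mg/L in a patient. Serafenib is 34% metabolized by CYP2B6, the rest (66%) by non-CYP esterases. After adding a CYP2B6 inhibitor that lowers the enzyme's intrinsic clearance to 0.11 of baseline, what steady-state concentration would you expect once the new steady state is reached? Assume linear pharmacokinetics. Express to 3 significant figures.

46.5 mg/L

CYP2B6: 0.34 × 0.11 = 0.0374
Other: 0.66 (unchanged)
Relative clearance = 0.0374 + 0.66 = 0.6974.
New steady-state concentration = baseline ÷ relative clearance = 32.4 / 0.6974 = 46.5 mg/L.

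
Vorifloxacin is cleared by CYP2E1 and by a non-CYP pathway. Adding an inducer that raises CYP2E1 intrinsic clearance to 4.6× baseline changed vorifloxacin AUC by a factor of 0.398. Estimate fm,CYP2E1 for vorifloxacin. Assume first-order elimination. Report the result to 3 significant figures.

0.420

CL'/CL = 1 / 0.398 = 2.513
4.6·fm + (1 − fm) = 2.513
fm = (2.513 − 1) / (4.6 − 1) = 0.420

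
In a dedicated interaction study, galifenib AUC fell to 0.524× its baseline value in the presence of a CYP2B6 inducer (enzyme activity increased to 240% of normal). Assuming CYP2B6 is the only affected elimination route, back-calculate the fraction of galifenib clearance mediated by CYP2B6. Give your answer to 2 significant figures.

0.65

Let fm be the CYP2B6 fraction. New clearance relative to baseline = fm × 2.4 + (1 − fm).
AUC ratio = 1 / (new CL fraction), so new CL fraction = 1 / 0.524 = 1.908.
fm × 2.4 + 1 − fm = 1.908  ⇒  fm × (2.4 − 1) = 0.9084  ⇒  fm = 0.65.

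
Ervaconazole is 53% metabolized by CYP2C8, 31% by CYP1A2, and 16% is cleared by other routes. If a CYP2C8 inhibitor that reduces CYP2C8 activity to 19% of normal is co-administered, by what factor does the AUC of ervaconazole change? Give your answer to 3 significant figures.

1.75

CYP2C8: 0.53 × 0.19 = 0.1007
CYP1A2: 0.31 (unchanged)
Other: 0.16 (unchanged)
CL_new/CL_old = 0.1007 + 0.31 + 0.16 = 0.5707.
Since AUC ∝ 1/CL, the ratio is 1 / 0.5707 = 1.75.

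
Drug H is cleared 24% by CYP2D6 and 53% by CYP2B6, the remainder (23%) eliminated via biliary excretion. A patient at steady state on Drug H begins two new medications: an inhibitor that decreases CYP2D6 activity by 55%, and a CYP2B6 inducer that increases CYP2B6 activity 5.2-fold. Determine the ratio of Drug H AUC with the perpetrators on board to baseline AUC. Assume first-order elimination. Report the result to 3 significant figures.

The CYP2D6 pathway (24% of clearance) is reduced to 0.45× activity: 0.24 × 0.45 = 0.108.
The CYP2B6 pathway (53% of clearance) rises to 5.2× activity: 0.53 × 5.2 = 2.756.
The remaining 23% of clearance is unaffected.
CL_new/CL_old = 0.108 + 2.756 + 0.23 = 3.094.
Because AUC varies inversely with clearance, the combined effect is 1 / 3.094 = 0.323.

0.323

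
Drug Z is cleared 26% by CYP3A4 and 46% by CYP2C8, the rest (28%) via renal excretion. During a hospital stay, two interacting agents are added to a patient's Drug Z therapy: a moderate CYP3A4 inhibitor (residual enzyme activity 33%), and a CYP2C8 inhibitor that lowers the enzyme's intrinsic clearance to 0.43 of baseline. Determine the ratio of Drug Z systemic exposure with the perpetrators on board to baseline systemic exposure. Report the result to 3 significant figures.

1.77

The CYP3A4 pathway (26% of clearance) falls to 0.33× activity: 0.26 × 0.33 = 0.0858.
The CYP2C8 pathway (46% of clearance) falls to 0.43× activity: 0.46 × 0.43 = 0.1978.
Non-CYP routes (28%) are unchanged.
Relative clearance = 0.0858 + 0.1978 + 0.28 = 0.5636.
Systemic exposure ∝ 1/CL: fold-change = 1 / 0.5636 = 1.77.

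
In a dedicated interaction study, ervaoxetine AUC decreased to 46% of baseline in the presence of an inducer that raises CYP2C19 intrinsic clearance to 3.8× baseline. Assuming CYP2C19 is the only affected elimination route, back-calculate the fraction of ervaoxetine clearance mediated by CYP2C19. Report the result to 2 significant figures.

0.42

Let fm be the CYP2C19 fraction. New clearance relative to baseline = fm × 3.8 + (1 − fm).
AUC ratio = 1 / (new CL fraction), so new CL fraction = 1 / 0.460 = 2.174.
fm × 3.8 + 1 − fm = 2.174  ⇒  fm × (3.8 − 1) = 1.174  ⇒  fm = 0.42.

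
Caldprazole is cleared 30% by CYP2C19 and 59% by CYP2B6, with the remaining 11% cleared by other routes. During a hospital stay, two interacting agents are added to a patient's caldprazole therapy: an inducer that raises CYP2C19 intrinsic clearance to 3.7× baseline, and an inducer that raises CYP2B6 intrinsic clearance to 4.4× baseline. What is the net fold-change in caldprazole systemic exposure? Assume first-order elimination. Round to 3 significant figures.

The CYP2C19 pathway (30% of clearance) increases to 3.7× activity: 0.3 × 3.7 = 1.11.
The CYP2B6 pathway (59% of clearance) is boosted to 4.4× activity: 0.59 × 4.4 = 2.596.
The remaining 11% of clearance is unaffected.
New clearance relative to baseline: 1.11 + 2.596 + 0.11 = 3.816.
Systemic exposure ∝ 1/CL: fold-change = 1 / 3.816 = 0.262.

0.262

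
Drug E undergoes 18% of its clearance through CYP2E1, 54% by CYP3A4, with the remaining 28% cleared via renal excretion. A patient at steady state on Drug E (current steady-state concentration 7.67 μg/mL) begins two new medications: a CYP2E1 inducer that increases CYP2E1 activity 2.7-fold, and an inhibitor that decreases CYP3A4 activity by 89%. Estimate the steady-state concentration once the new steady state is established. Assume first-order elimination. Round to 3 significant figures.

The CYP2E1 pathway (18% of clearance) rises to 2.7× activity: 0.18 × 2.7 = 0.486.
The CYP3A4 pathway (54% of clearance) drops to 0.11× activity: 0.54 × 0.11 = 0.0594.
Non-CYP routes (28%) are unchanged.
CL_new/CL_old = 0.486 + 0.0594 + 0.28 = 0.8254.
Dividing the baseline by the relative clearance: 7.67 / 0.8254 = 9.29 μg/mL.

9.29 μg/mL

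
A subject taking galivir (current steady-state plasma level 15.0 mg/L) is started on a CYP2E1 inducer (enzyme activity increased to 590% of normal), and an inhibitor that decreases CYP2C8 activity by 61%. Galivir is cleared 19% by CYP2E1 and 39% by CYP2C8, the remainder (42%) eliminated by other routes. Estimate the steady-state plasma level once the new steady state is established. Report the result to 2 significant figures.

The CYP2E1 pathway (19% of clearance) increases to 5.9× activity: 0.19 × 5.9 = 1.121.
The CYP2C8 pathway (39% of clearance) falls to 0.39× activity: 0.39 × 0.39 = 0.1521.
Non-CYP routes (42%) are unchanged.
Relative clearance = 1.121 + 0.1521 + 0.42 = 1.6931.
New steady-state plasma level = 15.0 / 1.6931 = 8.9 mg/L (concentration scales inversely with clearance).

8.9 mg/L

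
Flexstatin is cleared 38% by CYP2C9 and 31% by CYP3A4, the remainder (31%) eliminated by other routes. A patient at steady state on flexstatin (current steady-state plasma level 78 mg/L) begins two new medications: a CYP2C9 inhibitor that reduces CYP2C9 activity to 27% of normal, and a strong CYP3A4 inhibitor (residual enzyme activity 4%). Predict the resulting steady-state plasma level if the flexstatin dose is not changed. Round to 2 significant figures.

1.8 × 10² mg/L

The CYP2C9 pathway (38% of clearance) drops to 0.27× activity: 0.38 × 0.27 = 0.1026.
The CYP3A4 pathway (31% of clearance) is reduced to 0.04× activity: 0.31 × 0.04 = 0.0124.
Non-CYP routes (31%) are unchanged.
New clearance relative to baseline: 0.1026 + 0.0124 + 0.31 = 0.425.
Steady-state plasma level ∝ 1/CL: new value = 78 / 0.425 = 1.8 × 10² mg/L.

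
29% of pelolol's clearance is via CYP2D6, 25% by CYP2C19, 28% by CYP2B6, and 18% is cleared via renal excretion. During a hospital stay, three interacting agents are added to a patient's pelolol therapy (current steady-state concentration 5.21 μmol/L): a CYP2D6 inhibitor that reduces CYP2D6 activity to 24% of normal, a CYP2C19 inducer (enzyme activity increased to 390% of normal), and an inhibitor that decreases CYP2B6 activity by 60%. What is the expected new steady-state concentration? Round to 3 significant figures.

The CYP2D6 pathway (29% of clearance) falls to 0.24× activity: 0.29 × 0.24 = 0.0696.
The CYP2C19 pathway (25% of clearance) rises to 3.9× activity: 0.25 × 3.9 = 0.975.
The CYP2B6 pathway (28% of clearance) is reduced to 0.4× activity: 0.28 × 0.4 = 0.112.
The remaining 18% of clearance is unaffected.
Relative clearance = 0.0696 + 0.975 + 0.112 + 0.18 = 1.3366.
New steady-state concentration = 5.21 / 1.3366 = 3.90 μmol/L (concentration scales inversely with clearance).

3.90 μmol/L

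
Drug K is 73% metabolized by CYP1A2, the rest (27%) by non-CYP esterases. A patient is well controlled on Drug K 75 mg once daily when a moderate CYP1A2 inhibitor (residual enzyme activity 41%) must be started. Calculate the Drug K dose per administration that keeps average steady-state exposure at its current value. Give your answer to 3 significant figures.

42.7 mg

The CYP1A2 pathway (73% of clearance) is reduced to 0.41× activity: 0.73 × 0.41 = 0.2993.
Non-CYP routes (27%) are unchanged.
CL_new/CL_old = 0.2993 + 0.27 = 0.5693.
Css,avg = (dose rate)/CL, so holding Css fixed requires dose ∝ CL: 75 × 0.5693 = 42.7 mg.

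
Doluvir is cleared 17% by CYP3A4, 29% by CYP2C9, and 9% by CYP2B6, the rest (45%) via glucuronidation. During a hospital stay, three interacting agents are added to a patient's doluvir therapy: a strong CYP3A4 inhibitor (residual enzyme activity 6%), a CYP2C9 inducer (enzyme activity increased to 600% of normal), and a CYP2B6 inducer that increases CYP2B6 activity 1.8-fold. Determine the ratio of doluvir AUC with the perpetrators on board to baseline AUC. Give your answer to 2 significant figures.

0.42

CYP3A4: 0.17 × 0.06 = 0.0102
CYP2C9: 0.29 × 6 = 1.74
CYP2B6: 0.09 × 1.8 = 0.162
Other: 0.45 (unchanged)
CL_new/CL_old = 0.0102 + 1.74 + 0.162 + 0.45 = 2.3622.
Net AUC ratio = 1 / 2.3622 = 0.42.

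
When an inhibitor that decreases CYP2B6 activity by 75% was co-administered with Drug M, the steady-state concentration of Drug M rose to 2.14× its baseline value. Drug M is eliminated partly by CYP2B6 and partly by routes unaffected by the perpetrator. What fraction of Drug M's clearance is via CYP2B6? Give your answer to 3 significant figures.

0.710

Call the CYP2B6 fraction fm. After the interaction, CL_new/CL_old = fm × 0.25 + (1 − fm).
Steady-state concentration ratio = 1 / (new CL fraction), so new CL fraction = 1 / 2.14 = 0.4673.
fm × 0.25 + 1 − fm = 0.4673  ⇒  fm × (0.25 − 1) = −0.5327  ⇒  fm = 0.710.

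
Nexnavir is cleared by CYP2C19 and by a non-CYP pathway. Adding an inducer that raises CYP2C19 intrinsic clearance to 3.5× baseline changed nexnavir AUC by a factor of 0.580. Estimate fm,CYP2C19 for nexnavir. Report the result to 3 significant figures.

0.290

CL'/CL = 1 / 0.580 = 1.724
3.5·fm + (1 − fm) = 1.724
fm = (1.724 − 1) / (3.5 − 1) = 0.290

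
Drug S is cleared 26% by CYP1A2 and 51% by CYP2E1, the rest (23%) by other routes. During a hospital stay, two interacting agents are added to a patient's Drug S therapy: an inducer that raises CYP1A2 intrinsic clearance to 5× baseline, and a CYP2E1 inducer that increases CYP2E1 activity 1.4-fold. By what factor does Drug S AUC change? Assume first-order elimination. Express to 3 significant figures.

CYP1A2: 0.26 × 5 = 1.3
CYP2E1: 0.51 × 1.4 = 0.714
Other: 0.23 (unchanged)
CL_new/CL_old = 1.3 + 0.714 + 0.23 = 2.244.
Net AUC ratio = 1 / 2.244 = 0.446.

0.446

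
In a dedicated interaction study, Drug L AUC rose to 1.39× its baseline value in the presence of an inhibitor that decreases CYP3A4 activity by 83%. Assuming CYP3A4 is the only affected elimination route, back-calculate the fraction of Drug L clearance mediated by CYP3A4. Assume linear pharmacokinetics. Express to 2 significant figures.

CL'/CL = 1 / 1.39 = 0.7194
0.17·fm + (1 − fm) = 0.7194
fm = (0.7194 − 1) / (0.17 − 1) = 0.34

0.34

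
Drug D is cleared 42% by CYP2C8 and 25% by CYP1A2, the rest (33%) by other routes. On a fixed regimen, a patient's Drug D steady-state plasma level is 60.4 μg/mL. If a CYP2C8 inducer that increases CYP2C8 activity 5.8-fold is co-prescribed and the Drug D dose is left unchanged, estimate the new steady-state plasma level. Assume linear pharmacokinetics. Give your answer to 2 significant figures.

CYP2C8: 0.42 × 5.8 = 2.436
CYP1A2: 0.25 (unchanged)
Other: 0.33 (unchanged)
New clearance relative to baseline: 2.436 + 0.25 + 0.33 = 3.016.
Steady-state plasma level ∝ 1/CL, so new value = 60.4 / 3.016 = 20 μg/mL.

20 μg/mL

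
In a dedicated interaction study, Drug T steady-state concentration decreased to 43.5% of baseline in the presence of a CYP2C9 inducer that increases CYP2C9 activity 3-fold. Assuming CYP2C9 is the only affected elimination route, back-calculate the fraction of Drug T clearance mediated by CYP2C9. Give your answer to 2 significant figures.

0.65

Let fm be the CYP2C9 fraction. New clearance relative to baseline = fm × 3 + (1 − fm).
Steady-state concentration ratio = 1 / (new CL fraction), so new CL fraction = 1 / 0.435 = 2.299.
fm × 3 + 1 − fm = 2.299  ⇒  fm × (3 − 1) = 1.299  ⇒  fm = 0.65.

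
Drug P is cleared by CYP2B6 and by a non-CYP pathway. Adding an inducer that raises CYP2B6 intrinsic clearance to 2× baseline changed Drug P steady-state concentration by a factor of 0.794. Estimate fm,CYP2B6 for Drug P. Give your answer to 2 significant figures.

Call the CYP2B6 fraction fm. After the interaction, CL_new/CL_old = fm × 2 + (1 − fm).
Steady-state concentration ratio = 1 / (new CL fraction), so new CL fraction = 1 / 0.794 = 1.259.
fm × 2 + 1 − fm = 1.259  ⇒  fm × (2 − 1) = 0.2594  ⇒  fm = 0.26.

0.26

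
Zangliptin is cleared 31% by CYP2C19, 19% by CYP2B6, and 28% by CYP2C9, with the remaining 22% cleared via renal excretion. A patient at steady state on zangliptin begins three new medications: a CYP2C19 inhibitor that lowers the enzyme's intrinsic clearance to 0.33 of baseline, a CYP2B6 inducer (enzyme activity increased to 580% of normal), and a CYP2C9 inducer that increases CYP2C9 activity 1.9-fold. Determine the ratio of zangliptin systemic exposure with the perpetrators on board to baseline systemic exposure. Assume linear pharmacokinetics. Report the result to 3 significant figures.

The CYP2C19 pathway (31% of clearance) falls to 0.33× activity: 0.31 × 0.33 = 0.1023.
The CYP2B6 pathway (19% of clearance) is boosted to 5.8× activity: 0.19 × 5.8 = 1.102.
The CYP2C9 pathway (28% of clearance) rises to 1.9× activity: 0.28 × 1.9 = 0.532.
Non-CYP routes (22%) are unchanged.
CL_new/CL_old = 0.1023 + 1.102 + 0.532 + 0.22 = 1.9563.
Net systemic exposure ratio = 1 / 1.9563 = 0.511.

0.511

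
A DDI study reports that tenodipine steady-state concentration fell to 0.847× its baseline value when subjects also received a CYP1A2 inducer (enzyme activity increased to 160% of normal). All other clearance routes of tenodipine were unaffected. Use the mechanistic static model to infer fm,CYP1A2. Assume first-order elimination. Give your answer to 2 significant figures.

Let fm be the CYP1A2 fraction. New clearance relative to baseline = fm × 1.6 + (1 − fm).
Steady-state concentration ratio = 1 / (new CL fraction), so new CL fraction = 1 / 0.847 = 1.181.
fm × 1.6 + 1 − fm = 1.181  ⇒  fm × (1.6 − 1) = 0.1806  ⇒  fm = 0.30.

0.30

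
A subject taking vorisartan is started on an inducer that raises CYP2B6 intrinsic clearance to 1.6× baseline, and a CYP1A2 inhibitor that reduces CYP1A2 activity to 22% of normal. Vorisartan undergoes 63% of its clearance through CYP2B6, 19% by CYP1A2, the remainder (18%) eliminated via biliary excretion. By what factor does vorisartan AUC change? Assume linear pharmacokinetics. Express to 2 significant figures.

0.81

CYP2B6: 0.63 × 1.6 = 1.008
CYP1A2: 0.19 × 0.22 = 0.0418
Other: 0.18 (unchanged)
New clearance relative to baseline: 1.008 + 0.0418 + 0.18 = 1.2298.
AUC ∝ 1/CL: fold-change = 1 / 1.2298 = 0.81.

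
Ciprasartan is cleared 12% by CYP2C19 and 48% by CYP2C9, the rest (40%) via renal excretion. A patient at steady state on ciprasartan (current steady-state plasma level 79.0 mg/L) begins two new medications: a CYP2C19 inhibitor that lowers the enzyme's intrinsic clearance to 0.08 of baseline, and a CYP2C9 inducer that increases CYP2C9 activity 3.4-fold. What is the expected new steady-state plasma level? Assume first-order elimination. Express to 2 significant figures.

CYP2C19: 0.12 × 0.08 = 0.0096
CYP2C9: 0.48 × 3.4 = 1.632
Other: 0.4 (unchanged)
Relative clearance = 0.0096 + 1.632 + 0.4 = 2.0416.
Dividing the baseline by the relative clearance: 79.0 / 2.0416 = 39 mg/L.

39 mg/L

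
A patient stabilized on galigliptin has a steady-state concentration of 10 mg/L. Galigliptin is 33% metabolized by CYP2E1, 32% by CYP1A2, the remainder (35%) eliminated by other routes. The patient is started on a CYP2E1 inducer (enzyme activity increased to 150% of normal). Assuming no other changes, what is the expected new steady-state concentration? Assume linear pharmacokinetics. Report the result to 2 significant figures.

8.6 mg/L

CYP2E1: 0.33 × 1.5 = 0.495
CYP1A2: 0.32 (unchanged)
Other: 0.35 (unchanged)
Relative clearance = 0.495 + 0.32 + 0.35 = 1.165.
New steady-state concentration = baseline ÷ relative clearance = 10 / 1.165 = 8.6 mg/L.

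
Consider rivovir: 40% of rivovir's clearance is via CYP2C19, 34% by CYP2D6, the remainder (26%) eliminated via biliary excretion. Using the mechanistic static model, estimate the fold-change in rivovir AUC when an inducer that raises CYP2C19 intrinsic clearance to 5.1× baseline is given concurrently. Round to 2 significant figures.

CYP2C19: 0.4 × 5.1 = 2.04
CYP2D6: 0.34 (unchanged)
Other: 0.26 (unchanged)
New clearance relative to baseline: 2.04 + 0.34 + 0.26 = 2.64.
AUC ratio = CL_old/CL_new = 1 / 2.64 = 0.38.

0.38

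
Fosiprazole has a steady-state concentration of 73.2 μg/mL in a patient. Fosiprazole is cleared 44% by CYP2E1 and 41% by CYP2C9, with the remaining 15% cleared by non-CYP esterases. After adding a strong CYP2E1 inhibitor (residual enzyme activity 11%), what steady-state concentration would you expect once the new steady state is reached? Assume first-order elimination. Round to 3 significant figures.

CYP2E1: 0.44 × 0.11 = 0.0484
CYP2C9: 0.41 (unchanged)
Other: 0.15 (unchanged)
New clearance relative to baseline: 0.0484 + 0.41 + 0.15 = 0.6084.
With dosing unchanged, steady-state concentration scales as 1/CL: 73.2 / 0.6084 = 120 μg/mL.

120 μg/mL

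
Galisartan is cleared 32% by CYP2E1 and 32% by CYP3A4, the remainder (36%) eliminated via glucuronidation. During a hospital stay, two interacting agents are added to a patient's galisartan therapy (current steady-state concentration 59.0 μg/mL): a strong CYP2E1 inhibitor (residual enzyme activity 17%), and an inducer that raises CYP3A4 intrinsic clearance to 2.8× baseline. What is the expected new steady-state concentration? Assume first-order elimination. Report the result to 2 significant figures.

CYP2E1: 0.32 × 0.17 = 0.0544
CYP3A4: 0.32 × 2.8 = 0.896
Other: 0.36 (unchanged)
CL_new/CL_old = 0.0544 + 0.896 + 0.36 = 1.3104.
New steady-state concentration = 59.0 / 1.3104 = 45 μg/mL (concentration scales inversely with clearance).

45 μg/mL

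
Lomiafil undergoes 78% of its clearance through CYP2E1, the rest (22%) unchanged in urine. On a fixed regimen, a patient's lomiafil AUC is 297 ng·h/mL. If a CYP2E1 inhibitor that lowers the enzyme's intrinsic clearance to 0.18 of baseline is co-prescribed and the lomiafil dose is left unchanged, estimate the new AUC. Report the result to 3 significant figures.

824 ng·h/mL

The CYP2E1 pathway (78% of clearance) drops to 0.18× activity: 0.78 × 0.18 = 0.1404.
Non-CYP routes (22%) are unchanged.
New clearance relative to baseline: 0.1404 + 0.22 = 0.3604.
New AUC = baseline ÷ relative clearance = 297 / 0.3604 = 824 ng·h/mL.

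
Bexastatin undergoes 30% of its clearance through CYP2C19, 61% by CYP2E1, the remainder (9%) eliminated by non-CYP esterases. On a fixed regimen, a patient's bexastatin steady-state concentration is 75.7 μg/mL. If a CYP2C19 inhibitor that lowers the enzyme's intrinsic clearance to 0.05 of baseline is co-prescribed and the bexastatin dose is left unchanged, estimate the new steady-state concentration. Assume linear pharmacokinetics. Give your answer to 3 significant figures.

106 μg/mL

CYP2C19: 0.3 × 0.05 = 0.015
CYP2E1: 0.61 (unchanged)
Other: 0.09 (unchanged)
Relative clearance = 0.015 + 0.61 + 0.09 = 0.715.
New steady-state concentration = baseline ÷ relative clearance = 75.7 / 0.715 = 106 μg/mL.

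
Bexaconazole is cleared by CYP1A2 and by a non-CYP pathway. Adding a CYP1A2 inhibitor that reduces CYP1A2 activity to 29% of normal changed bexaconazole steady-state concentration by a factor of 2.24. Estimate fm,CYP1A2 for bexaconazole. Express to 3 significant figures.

Call the CYP1A2 fraction fm. After the interaction, CL_new/CL_old = fm × 0.29 + (1 − fm).
Steady-state concentration ratio = 1 / (new CL fraction), so new CL fraction = 1 / 2.24 = 0.4464.
fm × 0.29 + 1 − fm = 0.4464  ⇒  fm × (0.29 − 1) = −0.5536  ⇒  fm = 0.780.

0.780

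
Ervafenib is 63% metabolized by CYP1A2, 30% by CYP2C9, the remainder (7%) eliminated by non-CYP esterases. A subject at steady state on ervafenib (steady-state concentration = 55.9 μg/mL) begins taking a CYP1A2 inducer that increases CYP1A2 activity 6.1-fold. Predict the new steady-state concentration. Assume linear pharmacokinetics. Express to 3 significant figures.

The CYP1A2 pathway (63% of clearance) is boosted to 6.1× activity: 0.63 × 6.1 = 3.843.
CYP2C9 (30%) and the residual 7% are unaffected.
Relative clearance = 3.843 + 0.3 + 0.07 = 4.213.
New steady-state concentration = baseline ÷ relative clearance = 55.9 / 4.213 = 13.3 μg/mL.

13.3 μg/mL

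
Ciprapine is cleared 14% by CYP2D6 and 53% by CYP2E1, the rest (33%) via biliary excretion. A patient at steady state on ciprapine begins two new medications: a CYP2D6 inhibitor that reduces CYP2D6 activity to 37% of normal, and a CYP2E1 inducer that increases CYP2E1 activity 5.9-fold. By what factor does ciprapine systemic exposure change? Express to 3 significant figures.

0.285

The CYP2D6 pathway (14% of clearance) is reduced to 0.37× activity: 0.14 × 0.37 = 0.0518.
The CYP2E1 pathway (53% of clearance) is boosted to 5.9× activity: 0.53 × 5.9 = 3.127.
The remaining 33% of clearance is unaffected.
CL_new/CL_old = 0.0518 + 3.127 + 0.33 = 3.5088.
Because systemic exposure varies inversely with clearance, the combined effect is 1 / 3.5088 = 0.285.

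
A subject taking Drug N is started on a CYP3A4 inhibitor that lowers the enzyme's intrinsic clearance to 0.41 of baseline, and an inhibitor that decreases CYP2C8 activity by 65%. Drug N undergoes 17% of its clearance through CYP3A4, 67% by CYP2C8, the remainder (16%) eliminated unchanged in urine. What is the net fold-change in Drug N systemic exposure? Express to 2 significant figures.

2.2

CYP3A4: 0.17 × 0.41 = 0.0697
CYP2C8: 0.67 × 0.35 = 0.2345
Other: 0.16 (unchanged)
Relative clearance = 0.0697 + 0.2345 + 0.16 = 0.4642.
Because systemic exposure varies inversely with clearance, the combined effect is 1 / 0.4642 = 2.2.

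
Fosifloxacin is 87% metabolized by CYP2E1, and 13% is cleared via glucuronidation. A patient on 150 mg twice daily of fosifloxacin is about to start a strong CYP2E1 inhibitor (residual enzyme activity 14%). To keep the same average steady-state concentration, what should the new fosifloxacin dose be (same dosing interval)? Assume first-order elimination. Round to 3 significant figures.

The CYP2E1 pathway (87% of clearance) is reduced to 0.14× activity: 0.87 × 0.14 = 0.1218.
Non-CYP routes (13%) are unchanged.
Relative clearance = 0.1218 + 0.13 = 0.2518.
Css,avg = (dose rate)/CL, so holding Css fixed requires dose ∝ CL: 150 × 0.2518 = 37.8 mg.

37.8 mg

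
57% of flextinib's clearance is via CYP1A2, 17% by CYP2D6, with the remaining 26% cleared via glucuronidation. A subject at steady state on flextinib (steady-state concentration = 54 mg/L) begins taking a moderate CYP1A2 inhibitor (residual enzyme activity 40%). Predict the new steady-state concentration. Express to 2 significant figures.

The CYP1A2 pathway (57% of clearance) drops to 0.4× activity: 0.57 × 0.4 = 0.228.
CYP2D6 (17%) and the residual 26% are unaffected.
New clearance relative to baseline: 0.228 + 0.17 + 0.26 = 0.658.
New steady-state concentration = baseline ÷ relative clearance = 54 / 0.658 = 82 mg/L.

82 mg/L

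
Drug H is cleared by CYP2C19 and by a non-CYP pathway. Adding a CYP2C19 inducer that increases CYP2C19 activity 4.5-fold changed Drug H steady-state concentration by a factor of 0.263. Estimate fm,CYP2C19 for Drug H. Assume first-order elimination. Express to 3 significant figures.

0.801

CL'/CL = 1 / 0.263 = 3.802
4.5·fm + (1 − fm) = 3.802
fm = (3.802 − 1) / (4.5 − 1) = 0.801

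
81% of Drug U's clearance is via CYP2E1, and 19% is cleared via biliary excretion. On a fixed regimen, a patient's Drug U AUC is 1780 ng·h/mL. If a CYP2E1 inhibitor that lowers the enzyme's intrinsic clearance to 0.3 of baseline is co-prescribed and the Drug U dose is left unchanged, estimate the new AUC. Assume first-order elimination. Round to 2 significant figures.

4.1 × 10³ ng·h/mL

The CYP2E1 pathway (81% of clearance) falls to 0.3× activity: 0.81 × 0.3 = 0.243.
Non-CYP routes (19%) are unchanged.
New clearance relative to baseline: 0.243 + 0.19 = 0.433.
New AUC = baseline ÷ relative clearance = 1780 / 0.433 = 4.1 × 10³ ng·h/mL.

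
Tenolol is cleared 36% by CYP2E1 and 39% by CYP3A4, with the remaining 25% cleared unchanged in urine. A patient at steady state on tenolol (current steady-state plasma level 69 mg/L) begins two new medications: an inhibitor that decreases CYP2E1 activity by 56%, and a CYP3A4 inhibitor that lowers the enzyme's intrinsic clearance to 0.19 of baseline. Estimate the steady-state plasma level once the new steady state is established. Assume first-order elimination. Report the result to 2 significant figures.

The CYP2E1 pathway (36% of clearance) drops to 0.44× activity: 0.36 × 0.44 = 0.1584.
The CYP3A4 pathway (39% of clearance) falls to 0.19× activity: 0.39 × 0.19 = 0.0741.
The remaining 25% of clearance is unaffected.
CL_new/CL_old = 0.1584 + 0.0741 + 0.25 = 0.4825.
Dividing the baseline by the relative clearance: 69 / 0.4825 = 1.4 × 10² mg/L.

1.4 × 10² mg/L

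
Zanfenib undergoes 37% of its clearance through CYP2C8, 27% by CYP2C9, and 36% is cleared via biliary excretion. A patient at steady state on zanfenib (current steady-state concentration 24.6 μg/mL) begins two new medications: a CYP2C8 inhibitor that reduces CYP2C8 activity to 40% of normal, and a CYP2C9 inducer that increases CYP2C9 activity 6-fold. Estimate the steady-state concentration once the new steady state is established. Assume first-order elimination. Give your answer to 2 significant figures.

12 μg/mL

The CYP2C8 pathway (37% of clearance) is reduced to 0.4× activity: 0.37 × 0.4 = 0.148.
The CYP2C9 pathway (27% of clearance) increases to 6× activity: 0.27 × 6 = 1.62.
Non-CYP routes (36%) are unchanged.
New clearance relative to baseline: 0.148 + 1.62 + 0.36 = 2.128.
Dividing the baseline by the relative clearance: 24.6 / 2.128 = 12 μg/mL.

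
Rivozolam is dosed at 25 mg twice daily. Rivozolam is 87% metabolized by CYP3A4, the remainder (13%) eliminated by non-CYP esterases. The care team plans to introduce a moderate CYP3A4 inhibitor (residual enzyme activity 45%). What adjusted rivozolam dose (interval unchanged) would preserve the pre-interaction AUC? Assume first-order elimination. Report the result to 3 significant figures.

13.0 mg

CYP3A4: 0.87 × 0.45 = 0.3915
Other: 0.13 (unchanged)
Relative clearance = 0.3915 + 0.13 = 0.5215.
To maintain the same steady-state level, dose must scale with clearance: new dose = 25 × 0.5215 = 13.0 mg.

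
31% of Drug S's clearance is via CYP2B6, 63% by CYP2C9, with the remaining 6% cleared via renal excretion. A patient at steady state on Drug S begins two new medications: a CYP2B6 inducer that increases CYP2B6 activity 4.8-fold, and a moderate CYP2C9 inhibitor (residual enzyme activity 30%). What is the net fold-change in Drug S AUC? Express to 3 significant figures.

0.576

The CYP2B6 pathway (31% of clearance) rises to 4.8× activity: 0.31 × 4.8 = 1.488.
The CYP2C9 pathway (63% of clearance) is reduced to 0.3× activity: 0.63 × 0.3 = 0.189.
Non-CYP routes (6%) are unchanged.
Relative clearance = 1.488 + 0.189 + 0.06 = 1.737.
Because AUC varies inversely with clearance, the combined effect is 1 / 1.737 = 0.576.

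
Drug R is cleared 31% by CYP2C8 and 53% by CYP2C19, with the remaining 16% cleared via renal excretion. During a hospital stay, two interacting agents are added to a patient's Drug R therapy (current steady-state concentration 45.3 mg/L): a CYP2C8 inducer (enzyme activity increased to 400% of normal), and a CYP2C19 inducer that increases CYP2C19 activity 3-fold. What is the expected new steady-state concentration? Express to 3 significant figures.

15.2 mg/L

CYP2C8: 0.31 × 4 = 1.24
CYP2C19: 0.53 × 3 = 1.59
Other: 0.16 (unchanged)
CL_new/CL_old = 1.24 + 1.59 + 0.16 = 2.99.
Dividing the baseline by the relative clearance: 45.3 / 2.99 = 15.2 mg/L.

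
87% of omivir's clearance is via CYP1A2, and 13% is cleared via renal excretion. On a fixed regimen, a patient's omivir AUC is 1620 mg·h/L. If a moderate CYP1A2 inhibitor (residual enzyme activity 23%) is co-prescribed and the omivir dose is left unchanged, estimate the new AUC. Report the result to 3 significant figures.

4.91 × 10³ mg·h/L

CYP1A2: 0.87 × 0.23 = 0.2001
Other: 0.13 (unchanged)
Relative clearance = 0.2001 + 0.13 = 0.3301.
New AUC = baseline ÷ relative clearance = 1620 / 0.3301 = 4.91 × 10³ mg·h/L.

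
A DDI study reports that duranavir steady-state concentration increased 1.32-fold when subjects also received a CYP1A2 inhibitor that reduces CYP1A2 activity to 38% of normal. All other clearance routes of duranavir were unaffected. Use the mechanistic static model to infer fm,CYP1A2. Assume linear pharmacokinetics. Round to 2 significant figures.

CL'/CL = 1 / 1.32 = 0.7576
0.38·fm + (1 − fm) = 0.7576
fm = (0.7576 − 1) / (0.38 − 1) = 0.39

0.39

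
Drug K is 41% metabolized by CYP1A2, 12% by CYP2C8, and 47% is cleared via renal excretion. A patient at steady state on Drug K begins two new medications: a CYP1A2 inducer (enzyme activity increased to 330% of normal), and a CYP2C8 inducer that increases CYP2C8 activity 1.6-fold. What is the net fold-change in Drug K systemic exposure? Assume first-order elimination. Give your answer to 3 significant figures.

0.496

The CYP1A2 pathway (41% of clearance) rises to 3.3× activity: 0.41 × 3.3 = 1.353.
The CYP2C8 pathway (12% of clearance) rises to 1.6× activity: 0.12 × 1.6 = 0.192.
Non-CYP routes (47%) are unchanged.
New clearance relative to baseline: 1.353 + 0.192 + 0.47 = 2.015.
Systemic exposure ∝ 1/CL: fold-change = 1 / 2.015 = 0.496.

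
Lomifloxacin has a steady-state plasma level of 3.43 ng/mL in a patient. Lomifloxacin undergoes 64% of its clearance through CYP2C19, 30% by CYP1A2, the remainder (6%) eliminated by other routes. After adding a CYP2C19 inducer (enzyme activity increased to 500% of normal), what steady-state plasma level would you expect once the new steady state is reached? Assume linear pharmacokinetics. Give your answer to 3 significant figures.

The CYP2C19 pathway (64% of clearance) rises to 5× activity: 0.64 × 5 = 3.2.
CYP1A2 (30%) and the residual 6% are unaffected.
CL_new/CL_old = 3.2 + 0.3 + 0.06 = 3.56.
New steady-state plasma level = baseline ÷ relative clearance = 3.43 / 3.56 = 0.963 ng/mL.

0.963 ng/mL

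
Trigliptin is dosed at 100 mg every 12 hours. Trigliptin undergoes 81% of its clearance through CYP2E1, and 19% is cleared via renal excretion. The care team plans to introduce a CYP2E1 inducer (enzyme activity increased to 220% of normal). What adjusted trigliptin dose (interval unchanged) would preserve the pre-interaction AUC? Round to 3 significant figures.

CYP2E1: 0.81 × 2.2 = 1.782
Other: 0.19 (unchanged)
CL_new/CL_old = 1.782 + 0.19 = 1.972.
To maintain the same steady-state level, dose must scale with clearance: new dose = 100 × 1.972 = 197 mg.

197 mg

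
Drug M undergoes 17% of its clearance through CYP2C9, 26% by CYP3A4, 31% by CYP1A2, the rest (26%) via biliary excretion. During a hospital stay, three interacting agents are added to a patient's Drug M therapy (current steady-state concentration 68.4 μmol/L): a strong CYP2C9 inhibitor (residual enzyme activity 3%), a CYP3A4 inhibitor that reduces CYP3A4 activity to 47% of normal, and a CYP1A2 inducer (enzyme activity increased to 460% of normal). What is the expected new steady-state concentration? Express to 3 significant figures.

37.7 μmol/L

CYP2C9: 0.17 × 0.03 = 0.0051
CYP3A4: 0.26 × 0.47 = 0.1222
CYP1A2: 0.31 × 4.6 = 1.426
Other: 0.26 (unchanged)
New clearance relative to baseline: 0.0051 + 0.1222 + 1.426 + 0.26 = 1.8133.
Dividing the baseline by the relative clearance: 68.4 / 1.8133 = 37.7 μmol/L.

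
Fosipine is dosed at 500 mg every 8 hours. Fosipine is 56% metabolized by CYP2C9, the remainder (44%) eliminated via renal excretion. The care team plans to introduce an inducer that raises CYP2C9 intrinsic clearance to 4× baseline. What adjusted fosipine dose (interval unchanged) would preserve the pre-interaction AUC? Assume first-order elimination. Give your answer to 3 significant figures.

1.34 × 10³ mg

The CYP2C9 pathway (56% of clearance) is boosted to 4× activity: 0.56 × 4 = 2.24.
Non-CYP routes (44%) are unchanged.
Relative clearance = 2.24 + 0.44 = 2.68.
To maintain the same steady-state level, dose must scale with clearance: new dose = 500 × 2.68 = 1.34 × 10³ mg.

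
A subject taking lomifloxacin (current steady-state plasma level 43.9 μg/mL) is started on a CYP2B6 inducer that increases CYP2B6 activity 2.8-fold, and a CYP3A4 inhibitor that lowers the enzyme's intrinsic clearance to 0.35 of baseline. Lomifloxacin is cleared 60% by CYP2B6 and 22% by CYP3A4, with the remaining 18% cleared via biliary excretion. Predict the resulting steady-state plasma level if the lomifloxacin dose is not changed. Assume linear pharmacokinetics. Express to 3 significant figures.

CYP2B6: 0.6 × 2.8 = 1.68
CYP3A4: 0.22 × 0.35 = 0.077
Other: 0.18 (unchanged)
Relative clearance = 1.68 + 0.077 + 0.18 = 1.937.
Dividing the baseline by the relative clearance: 43.9 / 1.937 = 22.7 μg/mL.

22.7 μg/mL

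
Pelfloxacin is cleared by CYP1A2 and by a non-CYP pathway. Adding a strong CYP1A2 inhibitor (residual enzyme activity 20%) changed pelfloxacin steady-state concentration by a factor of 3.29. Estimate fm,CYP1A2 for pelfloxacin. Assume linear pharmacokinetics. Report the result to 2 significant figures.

Call the CYP1A2 fraction fm. After the interaction, CL_new/CL_old = fm × 0.2 + (1 − fm).
Steady-state concentration ratio = 1 / (new CL fraction), so new CL fraction = 1 / 3.29 = 0.304.
fm × 0.2 + 1 − fm = 0.304  ⇒  fm × (0.2 − 1) = −0.696  ⇒  fm = 0.87.

0.87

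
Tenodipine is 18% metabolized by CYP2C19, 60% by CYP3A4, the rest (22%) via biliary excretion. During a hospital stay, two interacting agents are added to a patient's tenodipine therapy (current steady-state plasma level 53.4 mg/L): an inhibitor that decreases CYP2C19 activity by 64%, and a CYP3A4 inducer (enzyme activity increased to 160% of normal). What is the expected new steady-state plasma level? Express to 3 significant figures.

42.9 mg/L

CYP2C19: 0.18 × 0.36 = 0.0648
CYP3A4: 0.6 × 1.6 = 0.96
Other: 0.22 (unchanged)
Relative clearance = 0.0648 + 0.96 + 0.22 = 1.2448.
Dividing the baseline by the relative clearance: 53.4 / 1.2448 = 42.9 mg/L.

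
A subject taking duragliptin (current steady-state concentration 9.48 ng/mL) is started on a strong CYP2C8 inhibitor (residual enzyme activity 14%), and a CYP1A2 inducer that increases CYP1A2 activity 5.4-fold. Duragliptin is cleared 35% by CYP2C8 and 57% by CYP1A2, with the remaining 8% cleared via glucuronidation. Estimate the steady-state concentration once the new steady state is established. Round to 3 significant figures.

The CYP2C8 pathway (35% of clearance) falls to 0.14× activity: 0.35 × 0.14 = 0.049.
The CYP1A2 pathway (57% of clearance) increases to 5.4× activity: 0.57 × 5.4 = 3.078.
The remaining 8% of clearance is unaffected.
CL_new/CL_old = 0.049 + 3.078 + 0.08 = 3.207.
New steady-state concentration = 9.48 / 3.207 = 2.96 ng/mL (concentration scales inversely with clearance).

2.96 ng/mL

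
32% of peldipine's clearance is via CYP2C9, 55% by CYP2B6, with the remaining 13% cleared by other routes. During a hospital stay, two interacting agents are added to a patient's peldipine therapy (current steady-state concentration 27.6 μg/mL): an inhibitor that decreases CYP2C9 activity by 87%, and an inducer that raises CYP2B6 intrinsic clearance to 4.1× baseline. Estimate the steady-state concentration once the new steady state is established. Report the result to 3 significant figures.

11.4 μg/mL

CYP2C9: 0.32 × 0.13 = 0.0416
CYP2B6: 0.55 × 4.1 = 2.255
Other: 0.13 (unchanged)
Relative clearance = 0.0416 + 2.255 + 0.13 = 2.4266.
Dividing the baseline by the relative clearance: 27.6 / 2.4266 = 11.4 μg/mL.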